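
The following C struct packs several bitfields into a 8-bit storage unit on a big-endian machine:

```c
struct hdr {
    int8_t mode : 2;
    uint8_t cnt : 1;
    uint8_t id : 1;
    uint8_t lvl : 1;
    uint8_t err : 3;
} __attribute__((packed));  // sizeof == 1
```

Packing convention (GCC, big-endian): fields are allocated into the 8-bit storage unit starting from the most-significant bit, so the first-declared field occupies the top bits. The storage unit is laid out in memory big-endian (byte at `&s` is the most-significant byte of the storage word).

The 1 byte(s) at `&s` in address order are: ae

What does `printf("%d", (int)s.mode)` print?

-2

[0]=0xae (big-endian) → word 0xae
mode:2 @ bit 6 → (0xae>>6)&0x3 = 0x2  ←
cnt:1 @ bit 5 → (0xae>>5)&0x1 = 0x1
id:1 @ bit 4 → (0xae>>4)&0x1 = 0x0
lvl:1 @ bit 3 → (0xae>>3)&0x1 = 0x1
err:3 @ bit 0 → (0xae>>0)&0x7 = 0x6
mode signed 2b, MSB=1: 2 - 4 = -2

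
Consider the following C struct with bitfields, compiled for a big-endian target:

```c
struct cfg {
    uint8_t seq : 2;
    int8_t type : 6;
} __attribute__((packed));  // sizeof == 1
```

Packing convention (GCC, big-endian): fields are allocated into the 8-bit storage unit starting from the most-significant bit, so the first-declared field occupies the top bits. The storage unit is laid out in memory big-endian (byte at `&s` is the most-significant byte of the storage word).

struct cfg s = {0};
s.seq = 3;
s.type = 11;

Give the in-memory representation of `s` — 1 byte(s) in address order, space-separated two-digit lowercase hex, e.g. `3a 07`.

cb

[6+:2] seq=3 & 0x3 = 0x3; word=0xc0
[0+:6] type=11 & 0x3f = 0xb; word=0xcb
word = 0xcb → big-endian bytes:
  [0]=0xcb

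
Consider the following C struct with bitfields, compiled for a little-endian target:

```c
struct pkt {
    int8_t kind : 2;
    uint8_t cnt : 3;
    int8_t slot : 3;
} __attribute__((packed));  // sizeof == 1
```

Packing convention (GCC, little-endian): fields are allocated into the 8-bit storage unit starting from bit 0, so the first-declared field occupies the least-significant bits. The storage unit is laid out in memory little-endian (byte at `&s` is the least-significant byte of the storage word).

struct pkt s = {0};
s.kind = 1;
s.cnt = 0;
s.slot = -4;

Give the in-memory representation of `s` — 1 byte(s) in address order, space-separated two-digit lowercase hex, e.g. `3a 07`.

kind (2b) val=1 bits=0x1 at bit 0: 0x01
cnt (3b) val=0 bits=0x0 at bit 2: 0x01
slot (3b) val=-4 bits=0x4 at bit 5: 0x81
word = 0x81 → little-endian bytes:
  [0]=0x81

81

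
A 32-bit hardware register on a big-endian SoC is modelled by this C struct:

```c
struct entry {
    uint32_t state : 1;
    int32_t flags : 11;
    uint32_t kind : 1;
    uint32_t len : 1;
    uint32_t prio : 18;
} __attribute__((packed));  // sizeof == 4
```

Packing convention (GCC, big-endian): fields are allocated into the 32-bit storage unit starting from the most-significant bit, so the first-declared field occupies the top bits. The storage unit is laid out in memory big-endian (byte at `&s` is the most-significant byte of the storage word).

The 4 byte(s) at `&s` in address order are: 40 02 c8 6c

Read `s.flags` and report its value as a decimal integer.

[0]=0x40 [1]=0x02 [2]=0xc8 [3]=0x6c (big-endian) → word 0x4002c86c
state [31+:1] = (word>>31) & 0x1 = 0
flags [20+:11] = (word>>20) & 0x7ff = 1024  ←
kind [19+:1] = (word>>19) & 0x1 = 0
len [18+:1] = (word>>18) & 0x1 = 0
prio [0+:18] = (word>>0) & 0x3ffff = 182380
flags signed 11b, MSB=1: 1024 - 2048 = -1024

-1024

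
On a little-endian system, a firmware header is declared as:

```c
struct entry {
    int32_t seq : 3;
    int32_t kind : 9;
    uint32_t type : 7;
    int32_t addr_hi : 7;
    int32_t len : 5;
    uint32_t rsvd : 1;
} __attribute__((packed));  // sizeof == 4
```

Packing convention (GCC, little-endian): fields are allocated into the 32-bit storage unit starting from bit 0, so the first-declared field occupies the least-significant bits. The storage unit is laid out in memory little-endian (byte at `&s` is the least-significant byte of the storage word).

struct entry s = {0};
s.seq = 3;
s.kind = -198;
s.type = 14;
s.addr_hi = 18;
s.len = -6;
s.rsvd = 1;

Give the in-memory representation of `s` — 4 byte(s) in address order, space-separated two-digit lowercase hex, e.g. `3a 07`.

d3 e9 90 e8

seq:3 = 3 → 0x3 << 0 → word 0x00000003
kind:9 = -198 → 0x13a << 3 → word 0x000009d3
type:7 = 14 → 0xe << 12 → word 0x0000e9d3
addr_hi:7 = 18 → 0x12 << 19 → word 0x0090e9d3
len:5 = -6 → 0x1a << 26 → word 0x6890e9d3
rsvd:1 = 1 → 0x1 << 31 → word 0xe890e9d3
word = 0xe890e9d3 → little-endian bytes:
  [0]=0xd3  [1]=0xe9  [2]=0x90  [3]=0xe8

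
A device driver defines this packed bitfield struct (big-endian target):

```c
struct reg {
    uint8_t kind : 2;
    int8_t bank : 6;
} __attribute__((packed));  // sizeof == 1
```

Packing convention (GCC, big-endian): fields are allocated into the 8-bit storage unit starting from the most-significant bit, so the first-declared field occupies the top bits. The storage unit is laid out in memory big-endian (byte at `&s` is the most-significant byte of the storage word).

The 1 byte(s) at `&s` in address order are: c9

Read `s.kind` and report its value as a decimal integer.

[0]=0xc9 (big-endian) → word 0xc9
kind [6+:2] = (word>>6) & 0x3 = 3  ←
bank [0+:6] = (word>>0) & 0x3f = 9

3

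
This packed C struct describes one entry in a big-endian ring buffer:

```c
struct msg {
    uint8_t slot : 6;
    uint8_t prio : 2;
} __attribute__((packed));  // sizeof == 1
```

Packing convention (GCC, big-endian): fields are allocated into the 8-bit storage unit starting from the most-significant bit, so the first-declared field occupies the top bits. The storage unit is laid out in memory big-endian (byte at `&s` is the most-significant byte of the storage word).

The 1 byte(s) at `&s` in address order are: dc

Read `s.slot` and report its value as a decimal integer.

[0]=0xdc (big-endian) → word 0xdc
slot:6 @ bit 2 → (0xdc>>2)&0x3f = 0x37  ←
prio:2 @ bit 0 → (0xdc>>0)&0x3 = 0x0

55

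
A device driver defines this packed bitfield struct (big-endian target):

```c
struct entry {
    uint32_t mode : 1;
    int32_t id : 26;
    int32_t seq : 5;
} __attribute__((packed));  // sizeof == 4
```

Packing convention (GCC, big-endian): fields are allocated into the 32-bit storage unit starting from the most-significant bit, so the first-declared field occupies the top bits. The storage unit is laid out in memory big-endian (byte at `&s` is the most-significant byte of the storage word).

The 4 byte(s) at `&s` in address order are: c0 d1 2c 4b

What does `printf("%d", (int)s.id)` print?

[0]=0xc0 [1]=0xd1 [2]=0x2c [3]=0x4b (big-endian) → word 0xc0d12c4b
mode:1 @ bit 31 → (0xc0d12c4b>>31)&0x1 = 0x1
id:26 @ bit 5 → (0xc0d12c4b>>5)&0x3ffffff = 0x2068962  ←
seq:5 @ bit 0 → (0xc0d12c4b>>0)&0x1f = 0xb
id signed 26b, MSB=1: 33982818 - 67108864 = -33126046

-33126046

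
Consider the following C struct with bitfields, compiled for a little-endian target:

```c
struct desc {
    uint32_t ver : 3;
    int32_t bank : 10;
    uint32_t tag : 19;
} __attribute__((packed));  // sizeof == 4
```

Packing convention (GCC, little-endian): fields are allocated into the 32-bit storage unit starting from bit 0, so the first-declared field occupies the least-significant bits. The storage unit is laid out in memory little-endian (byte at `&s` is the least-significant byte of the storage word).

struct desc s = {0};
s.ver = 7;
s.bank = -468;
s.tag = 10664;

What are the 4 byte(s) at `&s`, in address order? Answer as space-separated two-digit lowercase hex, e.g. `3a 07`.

ver (3b) val=7 bits=0x7 at bit 0: 0x00000007
bank (10b) val=-468 bits=0x22c at bit 3: 0x00001167
tag (19b) val=10664 bits=0x29a8 at bit 13: 0x05351167
word = 0x05351167 → little-endian bytes:
  [0]=0x67  [1]=0x11  [2]=0x35  [3]=0x05

67 11 35 05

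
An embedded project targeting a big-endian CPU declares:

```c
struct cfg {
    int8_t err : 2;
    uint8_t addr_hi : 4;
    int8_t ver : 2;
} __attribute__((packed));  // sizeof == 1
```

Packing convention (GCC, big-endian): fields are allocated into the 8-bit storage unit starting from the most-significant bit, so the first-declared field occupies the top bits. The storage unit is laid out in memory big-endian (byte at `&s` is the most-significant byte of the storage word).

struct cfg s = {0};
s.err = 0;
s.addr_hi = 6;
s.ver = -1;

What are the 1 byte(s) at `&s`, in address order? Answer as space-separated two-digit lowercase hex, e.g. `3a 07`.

1b

err (2b) val=0 bits=0x0 at bit 6: 0x00
addr_hi (4b) val=6 bits=0x6 at bit 2: 0x18
ver (2b) val=-1 bits=0x3 at bit 0: 0x1b
word = 0x1b → big-endian bytes:
  [0]=0x1b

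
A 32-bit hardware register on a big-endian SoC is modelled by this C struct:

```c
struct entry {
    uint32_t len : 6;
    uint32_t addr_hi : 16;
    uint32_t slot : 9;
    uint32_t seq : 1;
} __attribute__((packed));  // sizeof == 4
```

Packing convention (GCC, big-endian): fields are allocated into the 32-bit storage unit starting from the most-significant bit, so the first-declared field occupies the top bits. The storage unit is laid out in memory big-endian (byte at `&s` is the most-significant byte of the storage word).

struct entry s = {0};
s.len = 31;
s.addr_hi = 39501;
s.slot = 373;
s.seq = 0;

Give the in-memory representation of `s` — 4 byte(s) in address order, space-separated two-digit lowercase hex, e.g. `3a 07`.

7e 69 36 ea

[26+:6] len=31 & 0x3f = 0x1f; word=0x7c000000
[10+:16] addr_hi=39501 & 0xffff = 0x9a4d; word=0x7e693400
[1+:9] slot=373 & 0x1ff = 0x175; word=0x7e6936ea
[0+:1] seq=0 & 0x1 = 0x0; word=0x7e6936ea
word = 0x7e6936ea → big-endian bytes:
  [0]=0x7e  [1]=0x69  [2]=0x36  [3]=0xea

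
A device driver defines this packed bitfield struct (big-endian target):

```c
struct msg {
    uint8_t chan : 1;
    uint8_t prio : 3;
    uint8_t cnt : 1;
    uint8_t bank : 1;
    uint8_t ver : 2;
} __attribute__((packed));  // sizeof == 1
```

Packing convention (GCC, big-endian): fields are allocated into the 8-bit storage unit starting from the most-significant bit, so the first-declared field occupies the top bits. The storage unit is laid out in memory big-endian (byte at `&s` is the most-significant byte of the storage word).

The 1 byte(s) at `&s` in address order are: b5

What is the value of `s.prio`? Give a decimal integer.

3

[0]=0xb5 (big-endian) → word 0xb5
chan [7+:1] = (word>>7) & 0x1 = 1
prio [4+:3] = (word>>4) & 0x7 = 3  ←
cnt [3+:1] = (word>>3) & 0x1 = 0
bank [2+:1] = (word>>2) & 0x1 = 1
ver [0+:2] = (word>>0) & 0x3 = 1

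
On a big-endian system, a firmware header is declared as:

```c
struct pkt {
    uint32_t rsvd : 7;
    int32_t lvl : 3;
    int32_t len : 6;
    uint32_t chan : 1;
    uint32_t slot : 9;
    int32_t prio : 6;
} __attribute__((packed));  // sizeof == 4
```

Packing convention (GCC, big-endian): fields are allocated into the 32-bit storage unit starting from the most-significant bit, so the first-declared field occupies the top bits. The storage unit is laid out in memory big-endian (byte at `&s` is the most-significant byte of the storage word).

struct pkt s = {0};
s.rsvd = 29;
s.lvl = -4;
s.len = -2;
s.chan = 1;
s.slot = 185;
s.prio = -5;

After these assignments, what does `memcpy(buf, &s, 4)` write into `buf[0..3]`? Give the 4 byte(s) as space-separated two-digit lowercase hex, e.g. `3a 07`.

rsvd:7 = 29 → 0x1d << 25 → word 0x3a000000
lvl:3 = -4 → 0x4 << 22 → word 0x3b000000
len:6 = -2 → 0x3e << 16 → word 0x3b3e0000
chan:1 = 1 → 0x1 << 15 → word 0x3b3e8000
slot:9 = 185 → 0xb9 << 6 → word 0x3b3eae40
prio:6 = -5 → 0x3b << 0 → word 0x3b3eae7b
word = 0x3b3eae7b → big-endian bytes:
  [0]=0x3b  [1]=0x3e  [2]=0xae  [3]=0x7b

3b 3e ae 7b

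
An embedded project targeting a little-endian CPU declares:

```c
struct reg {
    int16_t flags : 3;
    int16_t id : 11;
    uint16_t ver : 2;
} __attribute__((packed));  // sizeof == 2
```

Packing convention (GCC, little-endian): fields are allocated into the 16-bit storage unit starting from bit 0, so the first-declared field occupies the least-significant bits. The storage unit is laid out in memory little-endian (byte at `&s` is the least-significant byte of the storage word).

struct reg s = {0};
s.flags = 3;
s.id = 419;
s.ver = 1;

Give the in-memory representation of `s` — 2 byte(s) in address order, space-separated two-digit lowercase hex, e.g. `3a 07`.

1b 4d

flags (3b) val=3 bits=0x3 at bit 0: 0x0003
id (11b) val=419 bits=0x1a3 at bit 3: 0x0d1b
ver (2b) val=1 bits=0x1 at bit 14: 0x4d1b
word = 0x4d1b → little-endian bytes:
  [0]=0x1b  [1]=0x4d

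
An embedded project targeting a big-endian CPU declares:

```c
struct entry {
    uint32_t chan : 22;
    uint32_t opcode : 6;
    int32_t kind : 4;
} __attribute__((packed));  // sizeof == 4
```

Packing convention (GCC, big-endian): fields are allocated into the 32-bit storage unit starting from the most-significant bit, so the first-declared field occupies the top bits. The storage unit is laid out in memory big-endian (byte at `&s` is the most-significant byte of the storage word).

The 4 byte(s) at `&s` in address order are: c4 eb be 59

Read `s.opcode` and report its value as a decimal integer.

37

[0]=0xc4 [1]=0xeb [2]=0xbe [3]=0x59 (big-endian) → word 0xc4ebbe59
chan:22 @ bit 10 → (0xc4ebbe59>>10)&0x3fffff = 0x313aef
opcode:6 @ bit 4 → (0xc4ebbe59>>4)&0x3f = 0x25  ←
kind:4 @ bit 0 → (0xc4ebbe59>>0)&0xf = 0x9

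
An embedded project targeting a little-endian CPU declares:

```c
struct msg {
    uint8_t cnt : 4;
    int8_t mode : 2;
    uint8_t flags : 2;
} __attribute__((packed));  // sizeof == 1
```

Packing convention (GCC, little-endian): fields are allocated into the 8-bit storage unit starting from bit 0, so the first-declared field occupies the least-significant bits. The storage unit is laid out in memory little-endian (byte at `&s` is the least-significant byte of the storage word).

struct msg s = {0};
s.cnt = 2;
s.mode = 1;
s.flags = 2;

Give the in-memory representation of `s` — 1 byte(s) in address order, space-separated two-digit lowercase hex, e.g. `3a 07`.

92

[0+:4] cnt=2 & 0xf = 0x2; word=0x02
[4+:2] mode=1 & 0x3 = 0x1; word=0x12
[6+:2] flags=2 & 0x3 = 0x2; word=0x92
word = 0x92 → little-endian bytes:
  [0]=0x92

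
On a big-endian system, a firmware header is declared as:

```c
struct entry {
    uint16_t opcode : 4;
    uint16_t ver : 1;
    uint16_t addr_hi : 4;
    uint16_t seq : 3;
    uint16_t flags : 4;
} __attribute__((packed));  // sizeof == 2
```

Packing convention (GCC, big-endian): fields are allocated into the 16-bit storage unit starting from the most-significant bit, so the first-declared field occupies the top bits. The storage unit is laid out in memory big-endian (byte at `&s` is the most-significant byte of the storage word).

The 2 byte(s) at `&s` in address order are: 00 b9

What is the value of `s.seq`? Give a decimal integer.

3

[0]=0x00 [1]=0xb9 (big-endian) → word 0x00b9
opcode [12+:4] = (word>>12) & 0xf = 0
ver [11+:1] = (word>>11) & 0x1 = 0
addr_hi [7+:4] = (word>>7) & 0xf = 1
seq [4+:3] = (word>>4) & 0x7 = 3  ←
flags [0+:4] = (word>>0) & 0xf = 9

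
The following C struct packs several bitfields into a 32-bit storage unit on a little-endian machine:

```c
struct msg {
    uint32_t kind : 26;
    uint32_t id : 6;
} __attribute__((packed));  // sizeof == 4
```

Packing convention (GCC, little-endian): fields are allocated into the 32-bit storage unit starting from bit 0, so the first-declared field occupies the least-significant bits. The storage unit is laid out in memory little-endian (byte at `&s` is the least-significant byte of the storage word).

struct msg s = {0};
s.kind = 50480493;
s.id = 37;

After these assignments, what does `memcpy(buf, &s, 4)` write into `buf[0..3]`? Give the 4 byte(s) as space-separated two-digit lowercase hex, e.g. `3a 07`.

6d 45 02 97

kind (26b) val=50480493 bits=0x302456d at bit 0: 0x0302456d
id (6b) val=37 bits=0x25 at bit 26: 0x9702456d
word = 0x9702456d → little-endian bytes:
  [0]=0x6d  [1]=0x45  [2]=0x02  [3]=0x97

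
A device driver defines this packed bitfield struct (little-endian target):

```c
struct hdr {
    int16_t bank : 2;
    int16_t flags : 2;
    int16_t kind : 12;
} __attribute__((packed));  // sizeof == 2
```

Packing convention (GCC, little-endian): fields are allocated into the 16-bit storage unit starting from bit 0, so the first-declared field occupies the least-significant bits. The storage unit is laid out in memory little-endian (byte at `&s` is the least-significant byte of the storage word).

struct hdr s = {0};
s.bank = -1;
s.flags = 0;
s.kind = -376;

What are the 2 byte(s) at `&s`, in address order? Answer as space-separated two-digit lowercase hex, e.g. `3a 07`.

83 e8

[0+:2] bank=-1 & 0x3 = 0x3; word=0x0003
[2+:2] flags=0 & 0x3 = 0x0; word=0x0003
[4+:12] kind=-376 & 0xfff = 0xe88; word=0xe883
word = 0xe883 → little-endian bytes:
  [0]=0x83  [1]=0xe8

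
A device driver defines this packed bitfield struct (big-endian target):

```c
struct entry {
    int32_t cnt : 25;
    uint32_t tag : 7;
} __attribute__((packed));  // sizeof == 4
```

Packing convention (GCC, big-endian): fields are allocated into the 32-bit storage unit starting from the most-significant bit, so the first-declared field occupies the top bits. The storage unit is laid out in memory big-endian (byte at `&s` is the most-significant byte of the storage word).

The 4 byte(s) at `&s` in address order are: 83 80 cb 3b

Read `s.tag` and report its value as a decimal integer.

59

[0]=0x83 [1]=0x80 [2]=0xcb [3]=0x3b (big-endian) → word 0x8380cb3b
cnt [7+:25] = (word>>7) & 0x1ffffff = 17236374
tag [0+:7] = (word>>0) & 0x7f = 59  ←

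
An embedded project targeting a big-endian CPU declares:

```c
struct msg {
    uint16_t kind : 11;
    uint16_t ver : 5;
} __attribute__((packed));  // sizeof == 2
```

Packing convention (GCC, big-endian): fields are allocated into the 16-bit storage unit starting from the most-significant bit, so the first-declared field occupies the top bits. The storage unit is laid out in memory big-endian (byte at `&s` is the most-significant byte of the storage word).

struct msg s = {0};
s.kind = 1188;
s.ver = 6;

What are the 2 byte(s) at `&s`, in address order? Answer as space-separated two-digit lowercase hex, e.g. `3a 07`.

[5+:11] kind=1188 & 0x7ff = 0x4a4; word=0x9480
[0+:5] ver=6 & 0x1f = 0x6; word=0x9486
word = 0x9486 → big-endian bytes:
  [0]=0x94  [1]=0x86

94 86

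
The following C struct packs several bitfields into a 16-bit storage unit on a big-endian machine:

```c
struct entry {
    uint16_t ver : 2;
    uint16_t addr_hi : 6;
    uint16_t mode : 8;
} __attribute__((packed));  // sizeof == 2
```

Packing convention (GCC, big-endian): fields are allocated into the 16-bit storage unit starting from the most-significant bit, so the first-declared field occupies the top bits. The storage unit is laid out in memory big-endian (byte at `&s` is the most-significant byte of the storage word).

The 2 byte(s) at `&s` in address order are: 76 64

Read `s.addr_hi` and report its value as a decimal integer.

54

[0]=0x76 [1]=0x64 (big-endian) → word 0x7664
ver:2 @ bit 14 → (0x7664>>14)&0x3 = 0x1
addr_hi:6 @ bit 8 → (0x7664>>8)&0x3f = 0x36  ←
mode:8 @ bit 0 → (0x7664>>0)&0xff = 0x64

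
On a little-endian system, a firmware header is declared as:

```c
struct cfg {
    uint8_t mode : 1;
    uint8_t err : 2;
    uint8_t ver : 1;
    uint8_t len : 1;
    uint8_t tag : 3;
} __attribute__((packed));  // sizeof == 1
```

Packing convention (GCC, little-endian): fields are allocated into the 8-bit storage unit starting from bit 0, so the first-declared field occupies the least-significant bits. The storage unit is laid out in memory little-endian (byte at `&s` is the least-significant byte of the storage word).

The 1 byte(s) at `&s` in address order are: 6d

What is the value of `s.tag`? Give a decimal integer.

3

[0]=0x6d (little-endian) → word 0x6d
mode [0+:1] = (word>>0) & 0x1 = 1
err [1+:2] = (word>>1) & 0x3 = 2
ver [3+:1] = (word>>3) & 0x1 = 1
len [4+:1] = (word>>4) & 0x1 = 0
tag [5+:3] = (word>>5) & 0x7 = 3  ←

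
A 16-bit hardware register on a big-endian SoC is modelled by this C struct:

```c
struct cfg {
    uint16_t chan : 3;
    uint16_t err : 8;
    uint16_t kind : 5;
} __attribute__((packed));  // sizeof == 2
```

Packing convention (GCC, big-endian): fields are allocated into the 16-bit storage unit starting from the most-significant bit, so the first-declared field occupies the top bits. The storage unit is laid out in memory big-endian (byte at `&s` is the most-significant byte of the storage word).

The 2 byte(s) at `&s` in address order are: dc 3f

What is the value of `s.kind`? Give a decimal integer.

[0]=0xdc [1]=0x3f (big-endian) → word 0xdc3f
chan [13+:3] = (word>>13) & 0x7 = 6
err [5+:8] = (word>>5) & 0xff = 225
kind [0+:5] = (word>>0) & 0x1f = 31  ←

31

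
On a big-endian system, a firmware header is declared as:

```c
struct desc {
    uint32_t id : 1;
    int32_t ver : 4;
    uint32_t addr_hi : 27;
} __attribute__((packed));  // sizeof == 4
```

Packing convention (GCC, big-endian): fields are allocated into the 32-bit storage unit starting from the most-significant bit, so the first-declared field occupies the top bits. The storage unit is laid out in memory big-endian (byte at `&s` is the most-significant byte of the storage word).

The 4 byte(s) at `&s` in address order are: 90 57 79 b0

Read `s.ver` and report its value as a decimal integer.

2

[0]=0x90 [1]=0x57 [2]=0x79 [3]=0xb0 (big-endian) → word 0x905779b0
id [31+:1] = (word>>31) & 0x1 = 1
ver [27+:4] = (word>>27) & 0xf = 2  ←
addr_hi [0+:27] = (word>>0) & 0x7ffffff = 5732784
ver signed 4b, MSB=0: value = 2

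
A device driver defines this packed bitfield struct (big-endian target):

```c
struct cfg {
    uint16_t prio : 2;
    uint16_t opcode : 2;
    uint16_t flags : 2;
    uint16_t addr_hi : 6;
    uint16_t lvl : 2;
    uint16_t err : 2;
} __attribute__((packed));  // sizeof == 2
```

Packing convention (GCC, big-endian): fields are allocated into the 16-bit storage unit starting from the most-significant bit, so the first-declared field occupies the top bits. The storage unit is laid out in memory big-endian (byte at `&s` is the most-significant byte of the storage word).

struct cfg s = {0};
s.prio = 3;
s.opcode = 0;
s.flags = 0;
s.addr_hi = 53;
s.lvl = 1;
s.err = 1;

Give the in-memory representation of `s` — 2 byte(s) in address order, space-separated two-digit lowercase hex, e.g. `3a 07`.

prio (2b) val=3 bits=0x3 at bit 14: 0xc000
opcode (2b) val=0 bits=0x0 at bit 12: 0xc000
flags (2b) val=0 bits=0x0 at bit 10: 0xc000
addr_hi (6b) val=53 bits=0x35 at bit 4: 0xc350
lvl (2b) val=1 bits=0x1 at bit 2: 0xc354
err (2b) val=1 bits=0x1 at bit 0: 0xc355
word = 0xc355 → big-endian bytes:
  [0]=0xc3  [1]=0x55

c3 55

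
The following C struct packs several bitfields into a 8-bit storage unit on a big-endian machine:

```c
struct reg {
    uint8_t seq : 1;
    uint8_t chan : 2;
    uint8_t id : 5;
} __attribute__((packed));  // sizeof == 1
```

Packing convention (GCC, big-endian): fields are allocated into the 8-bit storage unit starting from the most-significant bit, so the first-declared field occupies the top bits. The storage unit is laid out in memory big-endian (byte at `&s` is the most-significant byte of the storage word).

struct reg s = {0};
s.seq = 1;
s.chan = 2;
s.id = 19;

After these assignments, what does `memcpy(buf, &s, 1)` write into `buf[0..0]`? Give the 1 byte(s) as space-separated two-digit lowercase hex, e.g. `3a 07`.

seq (1b) val=1 bits=0x1 at bit 7: 0x80
chan (2b) val=2 bits=0x2 at bit 5: 0xc0
id (5b) val=19 bits=0x13 at bit 0: 0xd3
word = 0xd3 → big-endian bytes:
  [0]=0xd3

d3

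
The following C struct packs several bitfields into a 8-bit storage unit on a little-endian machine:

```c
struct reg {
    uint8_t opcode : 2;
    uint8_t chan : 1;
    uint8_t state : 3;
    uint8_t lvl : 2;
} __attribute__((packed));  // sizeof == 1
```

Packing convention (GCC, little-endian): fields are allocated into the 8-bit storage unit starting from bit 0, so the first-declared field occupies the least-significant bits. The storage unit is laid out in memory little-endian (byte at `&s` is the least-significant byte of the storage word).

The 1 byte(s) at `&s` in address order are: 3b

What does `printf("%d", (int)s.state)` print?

7

[0]=0x3b (little-endian) → word 0x3b
opcode [0+:2] = (word>>0) & 0x3 = 3
chan [2+:1] = (word>>2) & 0x1 = 0
state [3+:3] = (word>>3) & 0x7 = 7  ←
lvl [6+:2] = (word>>6) & 0x3 = 0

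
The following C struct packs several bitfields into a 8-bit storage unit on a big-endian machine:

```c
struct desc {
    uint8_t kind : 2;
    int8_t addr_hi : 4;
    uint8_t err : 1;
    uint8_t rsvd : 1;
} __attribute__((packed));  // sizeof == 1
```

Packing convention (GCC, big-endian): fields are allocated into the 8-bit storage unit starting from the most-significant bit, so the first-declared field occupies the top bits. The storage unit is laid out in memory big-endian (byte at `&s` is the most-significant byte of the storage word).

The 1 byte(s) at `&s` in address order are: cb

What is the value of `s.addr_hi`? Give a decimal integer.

[0]=0xcb (big-endian) → word 0xcb
kind [6+:2] = (word>>6) & 0x3 = 3
addr_hi [2+:4] = (word>>2) & 0xf = 2  ←
err [1+:1] = (word>>1) & 0x1 = 1
rsvd [0+:1] = (word>>0) & 0x1 = 1
addr_hi signed 4b, MSB=0: value = 2

2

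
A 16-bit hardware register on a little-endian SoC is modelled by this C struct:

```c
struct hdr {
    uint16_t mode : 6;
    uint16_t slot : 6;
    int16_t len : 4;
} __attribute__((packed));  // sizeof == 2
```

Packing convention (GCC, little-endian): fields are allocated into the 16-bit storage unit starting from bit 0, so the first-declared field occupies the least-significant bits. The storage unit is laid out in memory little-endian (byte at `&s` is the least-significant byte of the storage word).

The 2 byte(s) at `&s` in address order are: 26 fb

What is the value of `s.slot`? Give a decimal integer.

[0]=0x26 [1]=0xfb (little-endian) → word 0xfb26
mode [0+:6] = (word>>0) & 0x3f = 38
slot [6+:6] = (word>>6) & 0x3f = 44  ←
len [12+:4] = (word>>12) & 0xf = 15

44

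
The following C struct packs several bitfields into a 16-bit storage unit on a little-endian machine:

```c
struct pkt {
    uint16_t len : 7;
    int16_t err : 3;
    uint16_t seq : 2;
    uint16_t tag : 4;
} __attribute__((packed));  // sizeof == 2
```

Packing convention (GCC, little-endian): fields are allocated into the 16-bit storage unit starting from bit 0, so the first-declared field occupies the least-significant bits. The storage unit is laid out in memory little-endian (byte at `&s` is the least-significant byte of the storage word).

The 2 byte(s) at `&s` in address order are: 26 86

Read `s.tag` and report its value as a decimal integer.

8

[0]=0x26 [1]=0x86 (little-endian) → word 0x8626
len:7 @ bit 0 → (0x8626>>0)&0x7f = 0x26
err:3 @ bit 7 → (0x8626>>7)&0x7 = 0x4
seq:2 @ bit 10 → (0x8626>>10)&0x3 = 0x1
tag:4 @ bit 12 → (0x8626>>12)&0xf = 0x8  ←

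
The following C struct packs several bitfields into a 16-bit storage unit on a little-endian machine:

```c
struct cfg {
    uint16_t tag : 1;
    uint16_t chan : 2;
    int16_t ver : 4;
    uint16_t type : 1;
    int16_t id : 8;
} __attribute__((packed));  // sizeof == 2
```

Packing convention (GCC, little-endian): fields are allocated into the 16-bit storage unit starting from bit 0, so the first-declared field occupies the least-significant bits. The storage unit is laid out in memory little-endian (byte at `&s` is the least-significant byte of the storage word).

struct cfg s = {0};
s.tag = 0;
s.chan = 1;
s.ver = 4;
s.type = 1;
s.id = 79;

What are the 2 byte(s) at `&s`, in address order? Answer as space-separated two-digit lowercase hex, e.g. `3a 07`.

a2 4f

tag:1 = 0 → 0x0 << 0 → word 0x0000
chan:2 = 1 → 0x1 << 1 → word 0x0002
ver:4 = 4 → 0x4 << 3 → word 0x0022
type:1 = 1 → 0x1 << 7 → word 0x00a2
id:8 = 79 → 0x4f << 8 → word 0x4fa2
word = 0x4fa2 → little-endian bytes:
  [0]=0xa2  [1]=0x4f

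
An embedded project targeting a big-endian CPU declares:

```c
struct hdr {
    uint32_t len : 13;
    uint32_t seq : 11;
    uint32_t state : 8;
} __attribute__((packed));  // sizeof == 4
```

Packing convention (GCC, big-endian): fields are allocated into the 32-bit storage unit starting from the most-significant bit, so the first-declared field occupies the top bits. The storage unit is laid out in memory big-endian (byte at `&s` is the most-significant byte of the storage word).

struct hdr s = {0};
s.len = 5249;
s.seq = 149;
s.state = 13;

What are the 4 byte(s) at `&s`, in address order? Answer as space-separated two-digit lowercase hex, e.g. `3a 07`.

a4 08 95 0d

[19+:13] len=5249 & 0x1fff = 0x1481; word=0xa4080000
[8+:11] seq=149 & 0x7ff = 0x95; word=0xa4089500
[0+:8] state=13 & 0xff = 0xd; word=0xa408950d
word = 0xa408950d → big-endian bytes:
  [0]=0xa4  [1]=0x08  [2]=0x95  [3]=0x0d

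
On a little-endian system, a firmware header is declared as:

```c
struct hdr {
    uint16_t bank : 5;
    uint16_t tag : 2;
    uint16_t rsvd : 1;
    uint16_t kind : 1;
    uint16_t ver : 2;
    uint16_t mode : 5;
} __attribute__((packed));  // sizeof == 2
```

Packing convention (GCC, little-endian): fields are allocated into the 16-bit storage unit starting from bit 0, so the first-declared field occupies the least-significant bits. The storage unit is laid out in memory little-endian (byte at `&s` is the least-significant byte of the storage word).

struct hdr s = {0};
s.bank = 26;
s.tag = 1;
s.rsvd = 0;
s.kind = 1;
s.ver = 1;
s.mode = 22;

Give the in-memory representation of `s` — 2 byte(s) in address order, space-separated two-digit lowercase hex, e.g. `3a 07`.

3a b3

bank (5b) val=26 bits=0x1a at bit 0: 0x001a
tag (2b) val=1 bits=0x1 at bit 5: 0x003a
rsvd (1b) val=0 bits=0x0 at bit 7: 0x003a
kind (1b) val=1 bits=0x1 at bit 8: 0x013a
ver (2b) val=1 bits=0x1 at bit 9: 0x033a
mode (5b) val=22 bits=0x16 at bit 11: 0xb33a
word = 0xb33a → little-endian bytes:
  [0]=0x3a  [1]=0xb3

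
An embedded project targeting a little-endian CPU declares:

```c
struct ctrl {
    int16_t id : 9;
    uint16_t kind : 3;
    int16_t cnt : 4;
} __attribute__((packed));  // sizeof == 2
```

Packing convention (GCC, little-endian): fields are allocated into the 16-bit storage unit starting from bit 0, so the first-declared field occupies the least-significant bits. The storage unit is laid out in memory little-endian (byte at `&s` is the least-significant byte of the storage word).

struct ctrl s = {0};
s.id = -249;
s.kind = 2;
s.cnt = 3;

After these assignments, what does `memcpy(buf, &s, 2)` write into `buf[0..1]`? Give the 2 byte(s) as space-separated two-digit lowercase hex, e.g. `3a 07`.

id:9 = -249 → 0x107 << 0 → word 0x0107
kind:3 = 2 → 0x2 << 9 → word 0x0507
cnt:4 = 3 → 0x3 << 12 → word 0x3507
word = 0x3507 → little-endian bytes:
  [0]=0x07  [1]=0x35

07 35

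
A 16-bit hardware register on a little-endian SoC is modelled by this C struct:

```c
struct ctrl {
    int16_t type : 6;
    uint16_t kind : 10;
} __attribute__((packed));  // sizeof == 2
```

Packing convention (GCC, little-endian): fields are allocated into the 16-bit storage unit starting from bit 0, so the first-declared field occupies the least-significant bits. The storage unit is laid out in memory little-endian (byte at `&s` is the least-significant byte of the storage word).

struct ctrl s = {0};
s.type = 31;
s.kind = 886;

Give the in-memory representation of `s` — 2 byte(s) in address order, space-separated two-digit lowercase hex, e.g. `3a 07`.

9f dd

[0+:6] type=31 & 0x3f = 0x1f; word=0x001f
[6+:10] kind=886 & 0x3ff = 0x376; word=0xdd9f
word = 0xdd9f → little-endian bytes:
  [0]=0x9f  [1]=0xdd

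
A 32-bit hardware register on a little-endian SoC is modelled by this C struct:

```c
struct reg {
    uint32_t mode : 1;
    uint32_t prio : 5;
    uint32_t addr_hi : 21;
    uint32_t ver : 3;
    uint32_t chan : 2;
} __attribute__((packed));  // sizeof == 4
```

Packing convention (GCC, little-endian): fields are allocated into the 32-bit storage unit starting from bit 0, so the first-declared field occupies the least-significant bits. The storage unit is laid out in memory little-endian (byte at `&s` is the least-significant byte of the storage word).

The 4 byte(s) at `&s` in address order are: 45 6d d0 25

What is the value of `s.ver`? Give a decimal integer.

4

[0]=0x45 [1]=0x6d [2]=0xd0 [3]=0x25 (little-endian) → word 0x25d06d45
mode [0+:1] = (word>>0) & 0x1 = 1
prio [1+:5] = (word>>1) & 0x1f = 2
addr_hi [6+:21] = (word>>6) & 0x1fffff = 1524149
ver [27+:3] = (word>>27) & 0x7 = 4  ←
chan [30+:2] = (word>>30) & 0x3 = 0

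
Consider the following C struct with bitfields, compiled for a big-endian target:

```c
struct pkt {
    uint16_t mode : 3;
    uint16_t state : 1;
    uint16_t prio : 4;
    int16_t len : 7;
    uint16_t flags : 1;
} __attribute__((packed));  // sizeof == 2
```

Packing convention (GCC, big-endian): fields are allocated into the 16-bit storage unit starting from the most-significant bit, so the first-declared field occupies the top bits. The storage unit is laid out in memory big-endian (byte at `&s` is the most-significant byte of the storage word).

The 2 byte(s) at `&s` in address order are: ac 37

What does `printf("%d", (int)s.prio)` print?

12

[0]=0xac [1]=0x37 (big-endian) → word 0xac37
mode [13+:3] = (word>>13) & 0x7 = 5
state [12+:1] = (word>>12) & 0x1 = 0
prio [8+:4] = (word>>8) & 0xf = 12  ←
len [1+:7] = (word>>1) & 0x7f = 27
flags [0+:1] = (word>>0) & 0x1 = 1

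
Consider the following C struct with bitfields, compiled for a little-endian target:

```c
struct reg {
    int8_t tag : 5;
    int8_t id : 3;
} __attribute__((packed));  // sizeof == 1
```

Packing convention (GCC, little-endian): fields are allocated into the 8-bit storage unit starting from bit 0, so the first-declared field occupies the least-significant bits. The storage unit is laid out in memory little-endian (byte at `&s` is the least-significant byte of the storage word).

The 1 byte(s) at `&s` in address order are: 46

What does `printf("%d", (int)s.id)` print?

[0]=0x46 (little-endian) → word 0x46
tag:5 @ bit 0 → (0x46>>0)&0x1f = 0x6
id:3 @ bit 5 → (0x46>>5)&0x7 = 0x2  ←
id signed 3b, MSB=0: value = 2

2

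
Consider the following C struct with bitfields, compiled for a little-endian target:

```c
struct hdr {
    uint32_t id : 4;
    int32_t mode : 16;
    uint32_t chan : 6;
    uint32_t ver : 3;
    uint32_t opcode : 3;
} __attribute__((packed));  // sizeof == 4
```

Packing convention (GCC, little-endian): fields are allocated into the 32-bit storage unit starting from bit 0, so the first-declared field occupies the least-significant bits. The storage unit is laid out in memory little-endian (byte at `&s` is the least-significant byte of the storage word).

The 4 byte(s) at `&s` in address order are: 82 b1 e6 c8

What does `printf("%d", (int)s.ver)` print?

[0]=0x82 [1]=0xb1 [2]=0xe6 [3]=0xc8 (little-endian) → word 0xc8e6b182
id:4 @ bit 0 → (0xc8e6b182>>0)&0xf = 0x2
mode:16 @ bit 4 → (0xc8e6b182>>4)&0xffff = 0x6b18
chan:6 @ bit 20 → (0xc8e6b182>>20)&0x3f = 0xe
ver:3 @ bit 26 → (0xc8e6b182>>26)&0x7 = 0x2  ←
opcode:3 @ bit 29 → (0xc8e6b182>>29)&0x7 = 0x6

2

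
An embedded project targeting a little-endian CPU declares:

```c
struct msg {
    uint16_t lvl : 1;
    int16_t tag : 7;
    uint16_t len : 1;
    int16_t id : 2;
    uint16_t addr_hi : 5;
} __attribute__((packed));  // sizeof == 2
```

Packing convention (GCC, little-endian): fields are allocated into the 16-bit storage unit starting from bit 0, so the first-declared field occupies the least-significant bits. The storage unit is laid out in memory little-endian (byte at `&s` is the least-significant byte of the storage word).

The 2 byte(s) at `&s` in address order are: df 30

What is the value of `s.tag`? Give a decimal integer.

[0]=0xdf [1]=0x30 (little-endian) → word 0x30df
lvl [0+:1] = (word>>0) & 0x1 = 1
tag [1+:7] = (word>>1) & 0x7f = 111  ←
len [8+:1] = (word>>8) & 0x1 = 0
id [9+:2] = (word>>9) & 0x3 = 0
addr_hi [11+:5] = (word>>11) & 0x1f = 6
tag signed 7b, MSB=1: 111 - 128 = -17

-17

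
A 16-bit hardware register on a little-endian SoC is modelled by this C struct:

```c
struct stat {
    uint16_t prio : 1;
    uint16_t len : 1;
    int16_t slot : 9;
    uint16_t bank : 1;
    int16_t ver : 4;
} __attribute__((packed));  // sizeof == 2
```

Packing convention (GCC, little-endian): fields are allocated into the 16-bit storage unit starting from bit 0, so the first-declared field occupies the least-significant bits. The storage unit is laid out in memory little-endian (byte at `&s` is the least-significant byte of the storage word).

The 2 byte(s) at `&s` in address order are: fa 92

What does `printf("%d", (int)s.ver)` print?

-7

[0]=0xfa [1]=0x92 (little-endian) → word 0x92fa
prio:1 @ bit 0 → (0x92fa>>0)&0x1 = 0x0
len:1 @ bit 1 → (0x92fa>>1)&0x1 = 0x1
slot:9 @ bit 2 → (0x92fa>>2)&0x1ff = 0xbe
bank:1 @ bit 11 → (0x92fa>>11)&0x1 = 0x0
ver:4 @ bit 12 → (0x92fa>>12)&0xf = 0x9  ←
ver signed 4b, MSB=1: 9 - 16 = -7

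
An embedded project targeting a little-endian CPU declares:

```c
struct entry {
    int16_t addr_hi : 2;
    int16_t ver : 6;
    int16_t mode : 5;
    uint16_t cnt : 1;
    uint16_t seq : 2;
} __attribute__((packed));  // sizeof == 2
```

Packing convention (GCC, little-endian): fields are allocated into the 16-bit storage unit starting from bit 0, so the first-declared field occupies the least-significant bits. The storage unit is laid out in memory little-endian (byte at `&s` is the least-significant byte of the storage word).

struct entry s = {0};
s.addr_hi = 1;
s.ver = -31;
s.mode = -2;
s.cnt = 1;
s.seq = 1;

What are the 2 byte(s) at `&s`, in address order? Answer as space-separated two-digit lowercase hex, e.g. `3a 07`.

85 7e

[0+:2] addr_hi=1 & 0x3 = 0x1; word=0x0001
[2+:6] ver=-31 & 0x3f = 0x21; word=0x0085
[8+:5] mode=-2 & 0x1f = 0x1e; word=0x1e85
[13+:1] cnt=1 & 0x1 = 0x1; word=0x3e85
[14+:2] seq=1 & 0x3 = 0x1; word=0x7e85
word = 0x7e85 → little-endian bytes:
  [0]=0x85  [1]=0x7e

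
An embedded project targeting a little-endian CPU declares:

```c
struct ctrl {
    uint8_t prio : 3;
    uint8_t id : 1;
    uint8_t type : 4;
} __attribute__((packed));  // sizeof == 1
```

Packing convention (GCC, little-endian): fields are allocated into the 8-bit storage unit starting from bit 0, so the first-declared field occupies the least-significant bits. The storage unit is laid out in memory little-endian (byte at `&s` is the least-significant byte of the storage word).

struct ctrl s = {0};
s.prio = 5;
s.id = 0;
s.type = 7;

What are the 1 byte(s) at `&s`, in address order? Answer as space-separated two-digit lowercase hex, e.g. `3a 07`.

prio (3b) val=5 bits=0x5 at bit 0: 0x05
id (1b) val=0 bits=0x0 at bit 3: 0x05
type (4b) val=7 bits=0x7 at bit 4: 0x75
word = 0x75 → little-endian bytes:
  [0]=0x75

75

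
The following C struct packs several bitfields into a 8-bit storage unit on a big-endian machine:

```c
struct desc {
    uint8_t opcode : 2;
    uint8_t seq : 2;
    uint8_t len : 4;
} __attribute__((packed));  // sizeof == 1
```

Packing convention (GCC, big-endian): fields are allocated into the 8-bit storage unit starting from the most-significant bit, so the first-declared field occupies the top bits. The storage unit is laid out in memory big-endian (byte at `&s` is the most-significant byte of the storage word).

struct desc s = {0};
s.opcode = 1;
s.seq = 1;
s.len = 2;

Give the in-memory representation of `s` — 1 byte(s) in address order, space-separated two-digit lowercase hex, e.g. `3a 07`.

[6+:2] opcode=1 & 0x3 = 0x1; word=0x40
[4+:2] seq=1 & 0x3 = 0x1; word=0x50
[0+:4] len=2 & 0xf = 0x2; word=0x52
word = 0x52 → big-endian bytes:
  [0]=0x52

52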